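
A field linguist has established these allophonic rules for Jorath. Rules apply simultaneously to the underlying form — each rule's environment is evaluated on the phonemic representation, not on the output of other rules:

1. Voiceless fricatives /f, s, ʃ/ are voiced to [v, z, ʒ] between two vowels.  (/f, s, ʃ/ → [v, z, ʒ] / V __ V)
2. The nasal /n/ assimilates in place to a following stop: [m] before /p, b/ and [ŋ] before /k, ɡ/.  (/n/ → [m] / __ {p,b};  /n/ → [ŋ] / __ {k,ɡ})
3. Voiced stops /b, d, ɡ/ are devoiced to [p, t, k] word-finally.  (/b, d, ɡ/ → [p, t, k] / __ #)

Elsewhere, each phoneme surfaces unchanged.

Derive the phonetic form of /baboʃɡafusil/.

/b/ (word-initial) is in the target of rule 3 but the environment (word-finally) is not met → [b].
/a/ — not in any rule's target class → [a].
/b/ (between /a/ and /o/) fails the environment for rule 3, so it stays [b].
/o/ (between /b/ and /ʃ/): no rule targets it → [o].
/ʃ/ (between /o/ and /ɡ/): rule 1 targets it, but not between two vowels → unchanged [ʃ].
/ɡ/ (between /ʃ/ and /a/) fails the environment for rule 3, so it stays [ɡ].
/a/ (between /ɡ/ and /f/): no rule targets it → [a].
/f/ (between /a/ and /u/): between two vowels, so rule 1 applies → [v].
/u/ (between /f/ and /s/): no rule targets it → [u].
/s/ (between /u/ and /i/) occurs between two vowels → [z] by rule 1.
/i/ stays [i].
/l/ stays [l].

[baboʃɡavuzil]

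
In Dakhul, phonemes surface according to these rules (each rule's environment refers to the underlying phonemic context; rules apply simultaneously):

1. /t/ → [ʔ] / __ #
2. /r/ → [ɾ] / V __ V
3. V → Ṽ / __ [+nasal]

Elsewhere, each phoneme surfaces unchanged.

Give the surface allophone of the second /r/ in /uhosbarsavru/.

/r/ (between /v/ and /u/): rule 2 targets it, but not between two vowels → unchanged [r].

[r]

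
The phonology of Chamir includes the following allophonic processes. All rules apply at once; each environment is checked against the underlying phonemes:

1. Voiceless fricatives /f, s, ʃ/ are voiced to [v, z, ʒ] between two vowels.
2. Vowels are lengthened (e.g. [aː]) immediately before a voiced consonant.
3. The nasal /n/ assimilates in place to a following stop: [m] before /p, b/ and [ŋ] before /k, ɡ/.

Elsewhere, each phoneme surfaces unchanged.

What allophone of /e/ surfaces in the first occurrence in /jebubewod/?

[eː]

/e/ (between /j/ and /b/): before a voiced consonant, so rule 2 applies → [eː].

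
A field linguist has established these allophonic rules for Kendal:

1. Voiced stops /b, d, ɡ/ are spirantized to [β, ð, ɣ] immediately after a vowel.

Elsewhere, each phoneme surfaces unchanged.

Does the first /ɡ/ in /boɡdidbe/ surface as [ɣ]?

/ɡ/ (between /o/ and /d/) occurs immediately after a vowel → [ɣ] by rule 1.
The actual realization is [ɣ], which matches [ɣ].

Yes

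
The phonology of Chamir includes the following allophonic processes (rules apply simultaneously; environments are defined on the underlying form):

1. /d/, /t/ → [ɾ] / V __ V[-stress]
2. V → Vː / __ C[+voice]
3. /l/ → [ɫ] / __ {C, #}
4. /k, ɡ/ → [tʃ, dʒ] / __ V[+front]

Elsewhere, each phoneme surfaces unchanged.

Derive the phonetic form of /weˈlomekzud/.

/w/ stays [w].
/e/ (between /w/ and /l/) occurs before a voiced consonant → [eː] by rule 2.
/l/ (between /e/ and /o/) fails the environment for rule 3, so it stays [l].
Rule 2 applies to /o/ (between /l/ and /m/: before a voiced consonant) → [oː].
/m/ stays [m].
/e/ (between /m/ and /k/) is in the target of rule 2 but the environment (before a voiced consonant) is not met → [e].
/k/ — between /e/ and /z/; rule 4 does not apply here → [k].
/z/ (between /k/ and /u/) is unaffected → [z].
/u/ — between /z/ and /d/, before a voiced consonant — surfaces as [uː] (rule 2).
/d/ (word-final) is in the target of rule 1 but the environment (between a vowel and a following unstressed vowel) is not met → [d].

[weːˈloːmekzuːd]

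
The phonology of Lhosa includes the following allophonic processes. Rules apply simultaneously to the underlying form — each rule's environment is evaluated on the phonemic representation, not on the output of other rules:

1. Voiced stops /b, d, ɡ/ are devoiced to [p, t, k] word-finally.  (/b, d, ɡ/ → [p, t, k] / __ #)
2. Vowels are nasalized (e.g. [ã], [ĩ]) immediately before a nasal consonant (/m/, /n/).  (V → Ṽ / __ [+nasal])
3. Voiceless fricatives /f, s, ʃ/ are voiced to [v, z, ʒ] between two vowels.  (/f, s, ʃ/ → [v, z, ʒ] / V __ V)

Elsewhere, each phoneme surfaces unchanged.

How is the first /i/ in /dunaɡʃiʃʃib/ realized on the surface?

/i/ (between /ʃ/ and /ʃ/): rule 2 targets it, but not before a nasal consonant → unchanged [i].

[i]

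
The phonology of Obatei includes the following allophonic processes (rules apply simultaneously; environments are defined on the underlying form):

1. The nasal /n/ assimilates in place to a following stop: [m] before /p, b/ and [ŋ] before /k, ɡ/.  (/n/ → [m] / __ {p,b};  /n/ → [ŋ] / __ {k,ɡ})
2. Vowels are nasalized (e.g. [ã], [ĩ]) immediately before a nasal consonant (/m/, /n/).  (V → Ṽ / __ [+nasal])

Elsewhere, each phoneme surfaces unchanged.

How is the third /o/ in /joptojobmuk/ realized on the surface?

/o/ (between /j/ and /b/) is in the target of rule 2 but the environment (before a nasal consonant) is not met → [o].

[o]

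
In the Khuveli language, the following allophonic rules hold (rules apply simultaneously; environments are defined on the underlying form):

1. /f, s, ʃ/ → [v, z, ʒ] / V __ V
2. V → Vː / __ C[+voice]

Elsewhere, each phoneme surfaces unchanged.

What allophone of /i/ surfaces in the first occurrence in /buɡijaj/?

[iː]

/i/ — between /ɡ/ and /j/, before a voiced consonant — surfaces as [iː] (rule 2).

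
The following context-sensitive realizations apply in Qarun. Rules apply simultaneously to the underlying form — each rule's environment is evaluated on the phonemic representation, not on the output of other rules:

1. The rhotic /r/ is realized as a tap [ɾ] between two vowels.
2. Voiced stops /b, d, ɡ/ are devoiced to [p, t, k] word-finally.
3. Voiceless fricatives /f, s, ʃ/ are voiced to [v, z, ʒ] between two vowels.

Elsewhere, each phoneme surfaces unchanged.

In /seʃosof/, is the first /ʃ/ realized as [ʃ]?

Rule 3 applies to /ʃ/ (between /e/ and /o/: between two vowels) → [ʒ].
The actual realization is [ʒ], not [ʃ].

No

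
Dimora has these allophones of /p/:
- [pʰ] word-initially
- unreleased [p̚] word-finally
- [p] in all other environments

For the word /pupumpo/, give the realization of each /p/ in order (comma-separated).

[pʰ], [p], [p]

Occurrence 1 (position 1): word-initially → [pʰ].
Occurrence 2 (position 3): no conditioning environment matches → elsewhere allophone [p].
Occurrence 3 (position 6): no conditioning environment matches → elsewhere allophone [p].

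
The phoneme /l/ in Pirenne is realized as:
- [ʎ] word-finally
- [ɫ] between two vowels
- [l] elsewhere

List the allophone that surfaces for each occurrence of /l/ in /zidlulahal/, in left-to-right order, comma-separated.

Occurrence 1 (position 4): no conditioning environment matches → elsewhere allophone [l].
Occurrence 2 (position 6): between two vowels → [ɫ].
Occurrence 3 (position 10): word-finally → [ʎ].

[l], [ɫ], [ʎ]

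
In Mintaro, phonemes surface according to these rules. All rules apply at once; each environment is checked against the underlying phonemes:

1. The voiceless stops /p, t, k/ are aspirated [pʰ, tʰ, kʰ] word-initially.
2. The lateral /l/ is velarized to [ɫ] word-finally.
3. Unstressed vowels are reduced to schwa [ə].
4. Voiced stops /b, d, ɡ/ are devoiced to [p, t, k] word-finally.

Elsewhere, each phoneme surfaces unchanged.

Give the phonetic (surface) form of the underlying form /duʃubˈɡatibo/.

[dəʃəbˈɡatəbə]

/d/ — word-initial; rule 4 does not apply here → [d].
/u/ meets the environment for rule 3 (in an unstressed syllable) → [ə].
/ʃ/ — not in any rule's target class → [ʃ].
/u/ — between /ʃ/ and /b/, in an unstressed syllable — surfaces as [ə] (rule 3).
/b/ (between /u/ and /ɡ/): rule 4 targets it, but not word-finally → unchanged [b].
/ɡ/ (between /b/ and /a/): rule 4 targets it, but not word-finally → unchanged [ɡ].
/a/ — between /ɡ/ and /t/; rule 3 does not apply here → [a].
/t/ — between /a/ and /i/; rule 1 does not apply here → [t].
/i/ (between /t/ and /b/) occurs in an unstressed syllable → [ə] by rule 3.
/b/ — between /i/ and /o/; rule 4 does not apply here → [b].
/o/ (word-final): in an unstressed syllable, so rule 3 applies → [ə].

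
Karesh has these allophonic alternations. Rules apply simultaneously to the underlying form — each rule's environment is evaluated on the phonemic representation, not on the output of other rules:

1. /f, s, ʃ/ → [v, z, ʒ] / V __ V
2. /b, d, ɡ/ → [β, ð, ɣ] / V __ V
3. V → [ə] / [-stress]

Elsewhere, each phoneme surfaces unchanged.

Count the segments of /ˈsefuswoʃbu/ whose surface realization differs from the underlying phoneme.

Segments that undergo a rule: /f/ → [v] (rule 1); /u/ → [ə] (rule 3); /o/ → [ə] (rule 3); /u/ → [ə] (rule 3).
All other segments surface unchanged.

4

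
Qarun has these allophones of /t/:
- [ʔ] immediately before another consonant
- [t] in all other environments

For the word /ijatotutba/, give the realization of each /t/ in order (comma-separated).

[t], [t], [ʔ]

Occurrence 1 (position 4): no conditioning environment matches → elsewhere allophone [t].
Occurrence 2 (position 6): no conditioning environment matches → elsewhere allophone [t].
Occurrence 3 (position 8): immediately before another consonant → [ʔ].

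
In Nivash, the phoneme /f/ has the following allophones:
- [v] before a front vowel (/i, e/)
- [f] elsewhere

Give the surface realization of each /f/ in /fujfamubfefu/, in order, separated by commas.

Occurrence 1 (position 1): no conditioning environment matches → elsewhere allophone [f].
Occurrence 2 (position 4): no conditioning environment matches → elsewhere allophone [f].
Occurrence 3 (position 9): before a front vowel (/i, e/) → [v].
Occurrence 4 (position 11): no conditioning environment matches → elsewhere allophone [f].

[f], [f], [v], [f]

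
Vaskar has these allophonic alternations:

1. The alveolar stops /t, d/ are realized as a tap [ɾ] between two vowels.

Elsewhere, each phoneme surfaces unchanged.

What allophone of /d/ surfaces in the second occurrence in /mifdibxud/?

[d]

/d/ (word-final): rule 1 targets it, but not between two vowels → unchanged [d].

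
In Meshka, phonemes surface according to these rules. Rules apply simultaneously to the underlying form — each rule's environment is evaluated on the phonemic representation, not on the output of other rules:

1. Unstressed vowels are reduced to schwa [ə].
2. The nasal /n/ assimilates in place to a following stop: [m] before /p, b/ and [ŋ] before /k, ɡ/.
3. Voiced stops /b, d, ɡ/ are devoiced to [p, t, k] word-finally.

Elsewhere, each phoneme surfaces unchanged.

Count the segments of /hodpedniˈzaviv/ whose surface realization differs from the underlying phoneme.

4

Segments that undergo a rule: /o/ → [ə] (rule 1); /e/ → [ə] (rule 1); /i/ → [ə] (rule 1); /i/ → [ə] (rule 1).
All other segments surface unchanged.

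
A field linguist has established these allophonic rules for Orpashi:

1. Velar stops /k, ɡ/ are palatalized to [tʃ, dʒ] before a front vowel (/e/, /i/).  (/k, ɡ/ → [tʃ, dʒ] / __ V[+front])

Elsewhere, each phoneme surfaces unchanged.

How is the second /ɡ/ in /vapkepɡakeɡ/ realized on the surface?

/ɡ/ (word-final) is in the target of rule 1 but the environment (before a front vowel) is not met → [ɡ].

[ɡ]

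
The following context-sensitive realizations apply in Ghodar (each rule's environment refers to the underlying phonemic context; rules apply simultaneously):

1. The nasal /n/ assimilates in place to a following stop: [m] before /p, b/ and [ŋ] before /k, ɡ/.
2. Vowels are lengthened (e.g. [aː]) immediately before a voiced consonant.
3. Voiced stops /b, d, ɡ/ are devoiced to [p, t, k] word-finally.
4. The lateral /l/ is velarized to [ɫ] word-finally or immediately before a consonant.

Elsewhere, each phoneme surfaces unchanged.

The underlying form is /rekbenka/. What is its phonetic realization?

[rekbeːŋka]

/e/ (between /r/ and /k/): rule 2 targets it, but not before a voiced consonant → unchanged [e].
/b/ (between /k/ and /e/) fails the environment for rule 3, so it stays [b].
/e/ meets the environment for rule 2 (before a voiced consonant) → [eː].
/n/ (between /e/ and /k/): before a labial or velar stop, so rule 1 applies → [ŋ].
/a/ — word-final; rule 2 does not apply here → [a].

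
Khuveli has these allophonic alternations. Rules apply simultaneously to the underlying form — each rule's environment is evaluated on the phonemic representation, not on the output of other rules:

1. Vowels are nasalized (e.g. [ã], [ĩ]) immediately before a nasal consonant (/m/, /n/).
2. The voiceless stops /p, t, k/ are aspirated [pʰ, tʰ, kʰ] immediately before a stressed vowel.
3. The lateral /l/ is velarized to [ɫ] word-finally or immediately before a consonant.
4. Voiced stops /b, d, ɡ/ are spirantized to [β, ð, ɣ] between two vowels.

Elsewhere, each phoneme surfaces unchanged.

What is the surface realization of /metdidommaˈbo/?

[metdiðõmmaˈβo]

/m/ stays [m].
/e/ (between /m/ and /t/): rule 1 targets it, but not before a nasal consonant → unchanged [e].
/t/ (between /e/ and /d/): rule 2 targets it, but not immediately before a stressed vowel → unchanged [t].
/d/ (between /t/ and /i/) fails the environment for rule 4, so it stays [d].
/i/ (between /d/ and /d/): rule 1 targets it, but not before a nasal consonant → unchanged [i].
/d/ meets the environment for rule 4 (between two vowels) → [ð].
/o/ meets the environment for rule 1 (before a nasal consonant) → [õ].
/m/ (between /o/ and /m/): no rule targets it → [m].
/m/ (between /m/ and /a/) is unaffected → [m].
/a/ (between /m/ and /b/) fails the environment for rule 1, so it stays [a].
/b/ (between /a/ and /o/) occurs between two vowels → [β] by rule 4.
/o/ — word-final; rule 1 does not apply here → [o].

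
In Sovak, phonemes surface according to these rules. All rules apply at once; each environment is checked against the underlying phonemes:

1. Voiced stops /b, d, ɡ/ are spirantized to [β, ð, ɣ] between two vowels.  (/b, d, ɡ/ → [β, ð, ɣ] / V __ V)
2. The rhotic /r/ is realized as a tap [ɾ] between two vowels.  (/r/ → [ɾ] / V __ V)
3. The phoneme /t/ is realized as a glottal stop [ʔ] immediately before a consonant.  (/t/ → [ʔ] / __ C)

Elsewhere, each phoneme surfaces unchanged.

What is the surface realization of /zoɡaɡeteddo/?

/z/ — not in any rule's target class → [z].
/o/ — not in any rule's target class → [o].
/ɡ/ — between /o/ and /a/, between two vowels — surfaces as [ɣ] (rule 1).
/a/ stays [a].
Rule 1 applies to /ɡ/ (between /a/ and /e/: between two vowels) → [ɣ].
/e/ stays [e].
/t/ (between /e/ and /e/) is in the target of rule 3 but the environment (immediately before a consonant) is not met → [t].
/e/ (between /t/ and /d/) is unaffected → [e].
/d/ (between /e/ and /d/): rule 1 targets it, but not between two vowels → unchanged [d].
/d/ (between /d/ and /o/) fails the environment for rule 1, so it stays [d].
/o/ — not in any rule's target class → [o].

[zoɣaɣeteddo]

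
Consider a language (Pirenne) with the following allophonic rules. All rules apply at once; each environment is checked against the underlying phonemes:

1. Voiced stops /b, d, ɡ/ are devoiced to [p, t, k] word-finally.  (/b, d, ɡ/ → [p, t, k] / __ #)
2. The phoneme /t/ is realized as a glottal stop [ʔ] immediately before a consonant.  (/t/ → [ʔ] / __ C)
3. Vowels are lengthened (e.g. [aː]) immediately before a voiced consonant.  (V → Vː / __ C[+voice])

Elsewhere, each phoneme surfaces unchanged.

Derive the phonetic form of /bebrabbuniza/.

[beːbraːbbuːniːza]

/b/ (word-initial): rule 1 targets it, but not word-finally → unchanged [b].
Rule 3 applies to /e/ (between /b/ and /b/: before a voiced consonant) → [eː].
/b/ (between /e/ and /r/): rule 1 targets it, but not word-finally → unchanged [b].
/r/ stays [r].
/a/ (between /r/ and /b/): before a voiced consonant, so rule 3 applies → [aː].
/b/ — between /a/ and /b/; rule 1 does not apply here → [b].
/b/ (between /b/ and /u/): rule 1 targets it, but not word-finally → unchanged [b].
/u/ (between /b/ and /n/): before a voiced consonant, so rule 3 applies → [uː].
/n/ (between /u/ and /i/): no rule targets it → [n].
/i/ (between /n/ and /z/) occurs before a voiced consonant → [iː] by rule 3.
/z/ — not in any rule's target class → [z].
/a/ — word-final; rule 3 does not apply here → [a].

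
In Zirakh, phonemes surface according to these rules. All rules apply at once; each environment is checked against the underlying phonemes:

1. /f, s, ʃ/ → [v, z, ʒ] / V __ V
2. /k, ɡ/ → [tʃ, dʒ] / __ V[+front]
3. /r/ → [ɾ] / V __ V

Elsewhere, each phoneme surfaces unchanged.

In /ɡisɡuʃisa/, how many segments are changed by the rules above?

Segments that undergo a rule: /ɡ/ → [dʒ] (rule 2); /ʃ/ → [ʒ] (rule 1); /s/ → [z] (rule 1).
All other segments surface unchanged.

3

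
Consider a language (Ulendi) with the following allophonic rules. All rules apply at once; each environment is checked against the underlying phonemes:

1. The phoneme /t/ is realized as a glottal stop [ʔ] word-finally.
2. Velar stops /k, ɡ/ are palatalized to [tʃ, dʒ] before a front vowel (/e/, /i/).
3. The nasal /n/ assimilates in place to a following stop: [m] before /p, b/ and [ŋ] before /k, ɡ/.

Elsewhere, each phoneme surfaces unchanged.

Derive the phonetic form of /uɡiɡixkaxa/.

/u/ — not in any rule's target class → [u].
Rule 2 applies to /ɡ/ (between /u/ and /i/: before a front vowel) → [dʒ].
/i/ — not in any rule's target class → [i].
/ɡ/ meets the environment for rule 2 (before a front vowel) → [dʒ].
/i/ stays [i].
/x/ — not in any rule's target class → [x].
/k/ (between /x/ and /a/): rule 2 targets it, but not before a front vowel → unchanged [k].
/a/ stays [a].
/x/ (between /a/ and /a/): no rule targets it → [x].
/a/ — not in any rule's target class → [a].

[udʒidʒixkaxa]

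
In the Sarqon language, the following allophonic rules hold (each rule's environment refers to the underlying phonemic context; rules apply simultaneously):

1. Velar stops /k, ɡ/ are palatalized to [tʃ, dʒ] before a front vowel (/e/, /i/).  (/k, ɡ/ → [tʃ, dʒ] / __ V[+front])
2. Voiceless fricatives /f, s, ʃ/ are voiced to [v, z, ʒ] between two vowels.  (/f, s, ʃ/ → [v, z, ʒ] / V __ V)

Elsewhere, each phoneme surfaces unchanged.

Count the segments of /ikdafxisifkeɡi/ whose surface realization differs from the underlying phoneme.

Segments that undergo a rule: /s/ → [z] (rule 2); /k/ → [tʃ] (rule 1); /ɡ/ → [dʒ] (rule 1).
All other segments surface unchanged.

3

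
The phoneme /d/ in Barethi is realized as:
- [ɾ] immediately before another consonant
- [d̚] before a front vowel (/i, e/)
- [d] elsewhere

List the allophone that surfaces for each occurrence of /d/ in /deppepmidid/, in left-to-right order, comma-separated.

[d̚], [d̚], [d]

Occurrence 1 (position 1): before a front vowel (/i, e/) → [d̚].
Occurrence 2 (position 9): before a front vowel (/i, e/) → [d̚].
Occurrence 3 (position 11): no conditioning environment matches → elsewhere allophone [d].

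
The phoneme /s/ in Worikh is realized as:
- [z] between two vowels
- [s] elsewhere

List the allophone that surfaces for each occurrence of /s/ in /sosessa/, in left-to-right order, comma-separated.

Occurrence 1 (position 1): no conditioning environment matches → elsewhere allophone [s].
Occurrence 2 (position 3): between two vowels → [z].
Occurrence 3 (position 5): no conditioning environment matches → elsewhere allophone [s].
Occurrence 4 (position 6): no conditioning environment matches → elsewhere allophone [s].

[s], [z], [s], [s]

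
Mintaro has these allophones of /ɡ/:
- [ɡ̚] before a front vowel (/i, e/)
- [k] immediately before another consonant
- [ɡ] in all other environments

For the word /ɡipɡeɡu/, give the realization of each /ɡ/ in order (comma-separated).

[ɡ̚], [ɡ̚], [ɡ]

Occurrence 1 (position 1): before a front vowel (/i, e/) → [ɡ̚].
Occurrence 2 (position 4): before a front vowel (/i, e/) → [ɡ̚].
Occurrence 3 (position 6): no conditioning environment matches → elsewhere allophone [ɡ].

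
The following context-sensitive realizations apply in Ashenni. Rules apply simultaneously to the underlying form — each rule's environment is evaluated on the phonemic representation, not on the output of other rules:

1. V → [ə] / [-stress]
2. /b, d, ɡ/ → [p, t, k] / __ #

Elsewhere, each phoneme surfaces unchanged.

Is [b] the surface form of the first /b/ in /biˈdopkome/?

/b/ (word-initial) is in the target of rule 2 but the environment (word-finally) is not met → [b].
The actual realization is [b], which matches [b].

Yes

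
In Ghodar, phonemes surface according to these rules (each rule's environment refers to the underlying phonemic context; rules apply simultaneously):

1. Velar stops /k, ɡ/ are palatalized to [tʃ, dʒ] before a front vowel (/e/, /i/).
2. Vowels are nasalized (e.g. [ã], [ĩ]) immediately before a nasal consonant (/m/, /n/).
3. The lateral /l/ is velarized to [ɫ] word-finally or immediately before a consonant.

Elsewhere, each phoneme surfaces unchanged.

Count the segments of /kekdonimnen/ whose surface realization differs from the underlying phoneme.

Segments that undergo a rule: /k/ → [tʃ] (rule 1); /o/ → [õ] (rule 2); /i/ → [ĩ] (rule 2); /e/ → [ẽ] (rule 2).
All other segments surface unchanged.

4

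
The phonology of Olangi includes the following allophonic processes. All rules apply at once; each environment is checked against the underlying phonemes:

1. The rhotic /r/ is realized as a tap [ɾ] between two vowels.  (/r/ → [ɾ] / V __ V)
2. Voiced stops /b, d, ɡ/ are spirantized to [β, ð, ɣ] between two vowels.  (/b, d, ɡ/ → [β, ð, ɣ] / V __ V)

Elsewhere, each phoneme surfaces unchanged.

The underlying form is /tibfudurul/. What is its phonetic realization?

/t/ (word-initial) is unaffected → [t].
/i/ (between /t/ and /b/): no rule targets it → [i].
/b/ — between /i/ and /f/; rule 2 does not apply here → [b].
/f/ (between /b/ and /u/): no rule targets it → [f].
/u/ (between /f/ and /d/): no rule targets it → [u].
Rule 2 applies to /d/ (between /u/ and /u/: between two vowels) → [ð].
/u/ stays [u].
Rule 1 applies to /r/ (between /u/ and /u/: between two vowels) → [ɾ].
/u/ (between /r/ and /l/) is unaffected → [u].
/l/ (word-final): no rule targets it → [l].

[tibfuðuɾul]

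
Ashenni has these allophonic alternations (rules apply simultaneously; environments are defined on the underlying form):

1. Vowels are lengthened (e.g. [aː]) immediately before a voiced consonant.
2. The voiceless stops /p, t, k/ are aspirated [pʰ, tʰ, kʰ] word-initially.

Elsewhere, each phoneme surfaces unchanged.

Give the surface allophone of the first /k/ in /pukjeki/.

[k]

/k/ — between /u/ and /j/; rule 2 does not apply here → [k].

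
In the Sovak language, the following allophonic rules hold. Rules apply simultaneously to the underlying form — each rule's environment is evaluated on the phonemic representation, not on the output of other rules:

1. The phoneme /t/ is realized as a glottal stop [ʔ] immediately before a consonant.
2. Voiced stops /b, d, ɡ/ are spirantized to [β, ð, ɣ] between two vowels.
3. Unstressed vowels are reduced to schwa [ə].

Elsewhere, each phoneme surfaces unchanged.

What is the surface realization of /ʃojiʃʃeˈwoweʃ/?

[ʃəjəʃʃəˈwowəʃ]

/ʃ/ stays [ʃ].
/o/ (between /ʃ/ and /j/) occurs in an unstressed syllable → [ə] by rule 3.
/j/ — not in any rule's target class → [j].
/i/ (between /j/ and /ʃ/) occurs in an unstressed syllable → [ə] by rule 3.
/ʃ/ stays [ʃ].
/ʃ/ — not in any rule's target class → [ʃ].
/e/ meets the environment for rule 3 (in an unstressed syllable) → [ə].
/w/ stays [w].
/o/ (between /w/ and /w/): rule 3 targets it, but not in an unstressed syllable → unchanged [o].
/w/ (between /o/ and /e/) is unaffected → [w].
Rule 3 applies to /e/ (between /w/ and /ʃ/: in an unstressed syllable) → [ə].
/ʃ/ — not in any rule's target class → [ʃ].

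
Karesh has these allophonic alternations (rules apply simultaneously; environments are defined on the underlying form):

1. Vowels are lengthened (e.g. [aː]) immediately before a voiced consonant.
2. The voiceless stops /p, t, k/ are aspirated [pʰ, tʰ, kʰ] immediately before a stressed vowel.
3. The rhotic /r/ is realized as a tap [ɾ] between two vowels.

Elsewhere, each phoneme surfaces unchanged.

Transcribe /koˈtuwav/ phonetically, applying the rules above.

/k/ (word-initial) is in the target of rule 2 but the environment (immediately before a stressed vowel) is not met → [k].
/o/ (between /k/ and /t/): rule 1 targets it, but not before a voiced consonant → unchanged [o].
/t/ — between /o/ and /u/, immediately before a stressed vowel — surfaces as [tʰ] (rule 2).
Rule 1 applies to /u/ (between /t/ and /w/: before a voiced consonant) → [uː].
/a/ — between /w/ and /v/, before a voiced consonant — surfaces as [aː] (rule 1).

[koˈtʰuːwaːv]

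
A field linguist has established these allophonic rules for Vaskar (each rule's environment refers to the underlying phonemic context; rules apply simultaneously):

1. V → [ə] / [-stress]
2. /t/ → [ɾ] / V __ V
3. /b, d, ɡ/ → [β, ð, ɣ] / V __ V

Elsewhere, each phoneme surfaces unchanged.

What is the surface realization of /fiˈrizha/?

[fəˈrizhə]

/i/ — between /f/ and /r/, in an unstressed syllable — surfaces as [ə] (rule 1).
/i/ (between /r/ and /z/) is in the target of rule 1 but the environment (in an unstressed syllable) is not met → [i].
/a/ (word-final): in an unstressed syllable, so rule 1 applies → [ə].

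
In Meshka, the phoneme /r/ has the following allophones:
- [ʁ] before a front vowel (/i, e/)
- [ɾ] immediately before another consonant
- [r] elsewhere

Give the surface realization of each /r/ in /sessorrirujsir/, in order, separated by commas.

[ɾ], [ʁ], [r], [r]

Occurrence 1 (position 6): immediately before another consonant → [ɾ].
Occurrence 2 (position 7): before a front vowel (/i, e/) → [ʁ].
Occurrence 3 (position 9): no conditioning environment matches → elsewhere allophone [r].
Occurrence 4 (position 14): no conditioning environment matches → elsewhere allophone [r].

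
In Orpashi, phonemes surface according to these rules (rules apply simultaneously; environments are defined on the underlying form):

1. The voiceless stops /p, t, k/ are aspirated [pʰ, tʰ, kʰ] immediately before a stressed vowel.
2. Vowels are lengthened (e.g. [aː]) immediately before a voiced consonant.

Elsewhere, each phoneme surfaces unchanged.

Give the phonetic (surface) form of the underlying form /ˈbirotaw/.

[ˈbiːrotaːw]

/i/ — between /b/ and /r/, before a voiced consonant — surfaces as [iː] (rule 2).
/o/ (between /r/ and /t/) fails the environment for rule 2, so it stays [o].
/t/ (between /o/ and /a/) fails the environment for rule 1, so it stays [t].
Rule 2 applies to /a/ (between /t/ and /w/: before a voiced consonant) → [aː].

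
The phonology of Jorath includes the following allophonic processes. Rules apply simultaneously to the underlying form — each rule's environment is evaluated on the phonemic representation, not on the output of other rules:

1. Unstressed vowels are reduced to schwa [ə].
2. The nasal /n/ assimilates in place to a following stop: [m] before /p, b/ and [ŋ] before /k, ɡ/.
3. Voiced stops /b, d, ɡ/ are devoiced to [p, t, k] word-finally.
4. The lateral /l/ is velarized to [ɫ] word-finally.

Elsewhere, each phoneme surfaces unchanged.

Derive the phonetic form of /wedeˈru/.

/w/ stays [w].
/e/ (between /w/ and /d/): in an unstressed syllable, so rule 1 applies → [ə].
/d/ (between /e/ and /e/): rule 3 targets it, but not word-finally → unchanged [d].
/e/ — between /d/ and /r/, in an unstressed syllable — surfaces as [ə] (rule 1).
/r/ (between /e/ and /u/) is unaffected → [r].
/u/ (word-final) is in the target of rule 1 but the environment (in an unstressed syllable) is not met → [u].

[wədəˈru]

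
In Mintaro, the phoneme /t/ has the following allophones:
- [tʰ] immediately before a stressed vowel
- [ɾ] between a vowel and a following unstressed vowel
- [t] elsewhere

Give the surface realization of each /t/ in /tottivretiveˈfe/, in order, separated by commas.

[t], [t], [t], [ɾ]

Occurrence 1 (position 1): no conditioning environment matches → elsewhere allophone [t].
Occurrence 2 (position 3): no conditioning environment matches → elsewhere allophone [t].
Occurrence 3 (position 4): no conditioning environment matches → elsewhere allophone [t].
Occurrence 4 (position 9): between a vowel and an unstressed vowel → [ɾ].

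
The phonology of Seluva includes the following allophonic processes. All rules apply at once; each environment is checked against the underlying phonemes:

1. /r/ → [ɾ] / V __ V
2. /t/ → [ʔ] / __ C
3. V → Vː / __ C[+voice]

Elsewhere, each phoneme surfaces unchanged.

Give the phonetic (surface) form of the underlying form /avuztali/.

[aːvuːztaːli]

/a/ meets the environment for rule 3 (before a voiced consonant) → [aː].
/u/ (between /v/ and /z/) occurs before a voiced consonant → [uː] by rule 3.
/t/ (between /z/ and /a/) is in the target of rule 2 but the environment (immediately before a consonant) is not met → [t].
/a/ meets the environment for rule 3 (before a voiced consonant) → [aː].
/i/ (word-final) fails the environment for rule 3, so it stays [i].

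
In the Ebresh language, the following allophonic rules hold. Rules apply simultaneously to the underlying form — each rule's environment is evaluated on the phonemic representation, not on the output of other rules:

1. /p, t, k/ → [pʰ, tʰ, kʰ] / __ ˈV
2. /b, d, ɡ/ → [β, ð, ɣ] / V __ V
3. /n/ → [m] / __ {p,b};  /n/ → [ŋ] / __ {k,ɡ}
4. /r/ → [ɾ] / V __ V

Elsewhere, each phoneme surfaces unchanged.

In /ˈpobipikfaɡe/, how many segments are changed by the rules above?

Segments that undergo a rule: /p/ → [pʰ] (rule 1); /b/ → [β] (rule 2); /ɡ/ → [ɣ] (rule 2).
All other segments surface unchanged.

3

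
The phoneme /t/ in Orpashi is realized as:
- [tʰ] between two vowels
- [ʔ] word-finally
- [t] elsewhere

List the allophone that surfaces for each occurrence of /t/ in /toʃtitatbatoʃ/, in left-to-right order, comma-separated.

[t], [t], [tʰ], [t], [tʰ]

Occurrence 1 (position 1): no conditioning environment matches → elsewhere allophone [t].
Occurrence 2 (position 4): no conditioning environment matches → elsewhere allophone [t].
Occurrence 3 (position 6): between two vowels → [tʰ].
Occurrence 4 (position 8): no conditioning environment matches → elsewhere allophone [t].
Occurrence 5 (position 11): between two vowels → [tʰ].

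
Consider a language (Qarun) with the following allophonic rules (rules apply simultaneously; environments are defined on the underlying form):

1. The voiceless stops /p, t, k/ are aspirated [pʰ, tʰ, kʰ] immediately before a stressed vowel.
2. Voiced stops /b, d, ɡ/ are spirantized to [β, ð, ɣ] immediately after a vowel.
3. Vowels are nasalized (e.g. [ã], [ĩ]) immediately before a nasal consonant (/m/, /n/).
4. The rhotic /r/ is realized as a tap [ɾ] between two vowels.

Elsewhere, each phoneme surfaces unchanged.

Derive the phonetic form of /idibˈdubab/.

[iðiβˈduβaβ]

/i/ — word-initial; rule 3 does not apply here → [i].
/d/ (between /i/ and /i/): immediately after a vowel, so rule 2 applies → [ð].
/i/ (between /d/ and /b/) fails the environment for rule 3, so it stays [i].
Rule 2 applies to /b/ (between /i/ and /d/: immediately after a vowel) → [β].
/d/ — between /b/ and /u/; rule 2 does not apply here → [d].
/u/ (between /d/ and /b/) fails the environment for rule 3, so it stays [u].
/b/ — between /u/ and /a/, immediately after a vowel — surfaces as [β] (rule 2).
/a/ — between /b/ and /b/; rule 3 does not apply here → [a].
/b/ meets the environment for rule 2 (immediately after a vowel) → [β].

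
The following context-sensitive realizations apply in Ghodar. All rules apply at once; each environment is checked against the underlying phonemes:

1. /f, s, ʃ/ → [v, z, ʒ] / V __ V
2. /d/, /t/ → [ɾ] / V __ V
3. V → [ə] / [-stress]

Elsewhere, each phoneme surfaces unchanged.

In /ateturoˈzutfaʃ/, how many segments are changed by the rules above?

7

Segments that undergo a rule: /a/ → [ə] (rule 3); /t/ → [ɾ] (rule 2); /e/ → [ə] (rule 3); /t/ → [ɾ] (rule 2); /u/ → [ə] (rule 3); /o/ → [ə] (rule 3); /a/ → [ə] (rule 3).
All other segments surface unchanged.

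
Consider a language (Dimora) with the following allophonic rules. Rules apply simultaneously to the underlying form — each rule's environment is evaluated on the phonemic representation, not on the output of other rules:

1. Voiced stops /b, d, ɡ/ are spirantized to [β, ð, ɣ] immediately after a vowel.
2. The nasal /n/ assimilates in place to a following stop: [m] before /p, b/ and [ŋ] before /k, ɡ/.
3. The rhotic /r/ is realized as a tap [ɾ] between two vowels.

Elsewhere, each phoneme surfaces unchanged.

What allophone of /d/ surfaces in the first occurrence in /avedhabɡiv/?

[ð]

Rule 1 applies to /d/ (between /e/ and /h/: immediately after a vowel) → [ð].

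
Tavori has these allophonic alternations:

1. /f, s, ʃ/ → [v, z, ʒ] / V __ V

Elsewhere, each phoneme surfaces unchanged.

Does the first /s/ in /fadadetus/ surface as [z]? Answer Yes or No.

No

/s/ (word-final) fails the environment for rule 1, so it stays [s].
The actual realization is [s], not [z].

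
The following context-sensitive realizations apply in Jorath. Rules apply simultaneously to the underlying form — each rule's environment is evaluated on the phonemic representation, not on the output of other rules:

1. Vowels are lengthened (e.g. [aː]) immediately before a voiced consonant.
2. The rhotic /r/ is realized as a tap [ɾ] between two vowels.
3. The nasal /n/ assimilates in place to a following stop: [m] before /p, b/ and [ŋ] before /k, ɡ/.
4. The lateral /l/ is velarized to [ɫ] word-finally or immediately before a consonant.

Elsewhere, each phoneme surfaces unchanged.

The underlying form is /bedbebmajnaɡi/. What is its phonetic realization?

[beːdbeːbmaːjnaːɡi]

/b/ (word-initial): no rule targets it → [b].
Rule 1 applies to /e/ (between /b/ and /d/: before a voiced consonant) → [eː].
/d/ — not in any rule's target class → [d].
/b/ (between /d/ and /e/) is unaffected → [b].
/e/ (between /b/ and /b/): before a voiced consonant, so rule 1 applies → [eː].
/b/ (between /e/ and /m/) is unaffected → [b].
/m/ stays [m].
/a/ — between /m/ and /j/, before a voiced consonant — surfaces as [aː] (rule 1).
/j/ (between /a/ and /n/): no rule targets it → [j].
/n/ (between /j/ and /a/) is in the target of rule 3 but the environment (before a labial or velar stop) is not met → [n].
Rule 1 applies to /a/ (between /n/ and /ɡ/: before a voiced consonant) → [aː].
/ɡ/ — not in any rule's target class → [ɡ].
/i/ (word-final): rule 1 targets it, but not before a voiced consonant → unchanged [i].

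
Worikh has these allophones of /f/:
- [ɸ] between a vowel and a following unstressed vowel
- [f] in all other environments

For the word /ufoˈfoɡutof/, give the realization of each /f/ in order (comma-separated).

Occurrence 1 (position 2): between a vowel and a following unstressed vowel → [ɸ].
Occurrence 2 (position 4): no conditioning environment matches → elsewhere allophone [f].
Occurrence 3 (position 10): no conditioning environment matches → elsewhere allophone [f].

[ɸ], [f], [f]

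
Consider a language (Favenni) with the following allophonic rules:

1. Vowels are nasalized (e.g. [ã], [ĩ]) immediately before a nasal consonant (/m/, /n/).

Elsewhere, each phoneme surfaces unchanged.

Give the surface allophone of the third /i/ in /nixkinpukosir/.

/i/ (between /s/ and /r/) fails the environment for rule 1, so it stays [i].

[i]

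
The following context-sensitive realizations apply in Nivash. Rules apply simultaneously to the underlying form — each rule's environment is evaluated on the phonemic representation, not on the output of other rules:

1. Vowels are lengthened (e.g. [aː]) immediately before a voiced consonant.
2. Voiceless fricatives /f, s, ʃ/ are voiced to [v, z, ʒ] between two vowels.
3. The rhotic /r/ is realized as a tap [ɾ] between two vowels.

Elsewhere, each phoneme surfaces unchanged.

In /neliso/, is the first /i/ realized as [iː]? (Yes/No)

No

/i/ — between /l/ and /s/; rule 1 does not apply here → [i].
The actual realization is [i], not [iː].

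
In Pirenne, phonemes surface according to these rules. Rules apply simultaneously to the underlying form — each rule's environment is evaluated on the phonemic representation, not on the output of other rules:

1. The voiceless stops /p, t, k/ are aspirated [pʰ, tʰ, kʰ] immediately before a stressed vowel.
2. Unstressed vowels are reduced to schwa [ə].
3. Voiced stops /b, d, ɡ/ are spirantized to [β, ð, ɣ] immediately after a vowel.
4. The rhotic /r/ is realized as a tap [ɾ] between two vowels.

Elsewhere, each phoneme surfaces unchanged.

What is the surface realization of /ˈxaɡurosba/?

[ˈxaɣəɾəsbə]

/x/ — not in any rule's target class → [x].
/a/ (between /x/ and /ɡ/): rule 2 targets it, but not in an unstressed syllable → unchanged [a].
Rule 3 applies to /ɡ/ (between /a/ and /u/: immediately after a vowel) → [ɣ].
/u/ — between /ɡ/ and /r/, in an unstressed syllable — surfaces as [ə] (rule 2).
/r/ meets the environment for rule 4 (between two vowels) → [ɾ].
/o/ — between /r/ and /s/, in an unstressed syllable — surfaces as [ə] (rule 2).
/s/ (between /o/ and /b/): no rule targets it → [s].
/b/ — between /s/ and /a/; rule 3 does not apply here → [b].
/a/ — word-final, in an unstressed syllable — surfaces as [ə] (rule 2).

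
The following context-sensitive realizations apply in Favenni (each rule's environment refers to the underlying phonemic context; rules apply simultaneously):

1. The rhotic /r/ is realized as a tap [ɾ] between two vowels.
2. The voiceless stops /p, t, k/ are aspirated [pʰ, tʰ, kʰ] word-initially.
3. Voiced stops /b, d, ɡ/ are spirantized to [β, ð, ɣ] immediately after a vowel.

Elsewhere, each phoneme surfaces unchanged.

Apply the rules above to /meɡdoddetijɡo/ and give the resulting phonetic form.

[meɣdoðdetijɡo]

/m/ (word-initial) is unaffected → [m].
/e/ (between /m/ and /ɡ/): no rule targets it → [e].
/ɡ/ (between /e/ and /d/) occurs immediately after a vowel → [ɣ] by rule 3.
/d/ (between /ɡ/ and /o/): rule 3 targets it, but not immediately after a vowel → unchanged [d].
/o/ — not in any rule's target class → [o].
/d/ meets the environment for rule 3 (immediately after a vowel) → [ð].
/d/ (between /d/ and /e/) is in the target of rule 3 but the environment (immediately after a vowel) is not met → [d].
/e/ (between /d/ and /t/): no rule targets it → [e].
/t/ (between /e/ and /i/): rule 2 targets it, but not word-initially → unchanged [t].
/i/ — not in any rule's target class → [i].
/j/ (between /i/ and /ɡ/) is unaffected → [j].
/ɡ/ — between /j/ and /o/; rule 3 does not apply here → [ɡ].
/o/ (word-final) is unaffected → [o].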